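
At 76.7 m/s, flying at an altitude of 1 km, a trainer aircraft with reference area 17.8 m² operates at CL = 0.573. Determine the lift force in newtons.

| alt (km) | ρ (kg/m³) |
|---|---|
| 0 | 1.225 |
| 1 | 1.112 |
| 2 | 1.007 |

At 1 km, from the table: ρ = 1.112 kg/m³.
L = ½ρv²S·CL = ½ × 1.112 × 76.7² × 17.8 × 0.573 = 33400 N ≈ 33.4 kN

L = 33400 N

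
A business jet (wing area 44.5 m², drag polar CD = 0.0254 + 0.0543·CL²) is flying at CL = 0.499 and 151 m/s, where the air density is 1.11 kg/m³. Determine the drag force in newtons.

CD = 0.0254 + 0.0543 × 0.499² = 0.03892
D = ½ρv²S·CD = ½ × 1.11 × 151² × 44.5 × 0.03892 = 21900 N

D = 21900 N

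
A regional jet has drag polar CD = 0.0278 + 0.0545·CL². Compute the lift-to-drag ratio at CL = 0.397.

L/D = 10.9

CD = 0.0278 + 0.0545 × 0.397² = 0.03639
L/D = CL/CD = 0.397 / 0.03639 = 10.9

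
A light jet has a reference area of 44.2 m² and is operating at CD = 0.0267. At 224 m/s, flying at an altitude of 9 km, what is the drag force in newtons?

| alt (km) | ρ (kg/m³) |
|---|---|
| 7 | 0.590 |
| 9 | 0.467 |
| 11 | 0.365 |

At 9 km, from the table: ρ = 0.467 kg/m³.
D = ½ρv²S·CD = ½ × 0.467 × 224² × 44.2 × 0.0267 = 13800 N ≈ 13.8 kN

D = 13800 N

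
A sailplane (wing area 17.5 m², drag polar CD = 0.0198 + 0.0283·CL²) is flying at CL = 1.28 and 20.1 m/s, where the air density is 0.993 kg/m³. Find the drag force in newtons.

CD = 0.0198 + 0.0283 × 1.28² = 0.06617
D = ½ρv²S·CD = ½ × 0.993 × 20.1² × 17.5 × 0.06617 = 232 N

D = 232 N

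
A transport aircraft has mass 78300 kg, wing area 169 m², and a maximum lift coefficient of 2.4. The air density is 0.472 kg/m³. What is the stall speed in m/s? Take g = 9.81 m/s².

V_stall = 89.6 m/s

At stall, lift equals weight: L = W = m·g = 78300 × 9.81 = 7.681×10^5 N.
V_stall = √(2W/(ρ·S·CL,max)) = √(2 × 7.681×10^5 / (0.472 × 169 × 2.4))
V_stall = √8025 = 89.6 m/s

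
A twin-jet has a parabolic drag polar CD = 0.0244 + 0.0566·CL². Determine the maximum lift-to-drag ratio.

For CD = CD0 + K·CL², (L/D)max occurs at CL* = √(CD0/K) and equals 1/(2√(K·CD0)).
(L/D)max = 1/(2√(0.0566 × 0.0244)) = 1/(2 × 0.03716) = 13.5

(L/D)max = 13.5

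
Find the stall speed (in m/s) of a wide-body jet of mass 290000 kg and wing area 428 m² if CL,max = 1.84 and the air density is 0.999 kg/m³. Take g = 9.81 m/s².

V_stall = 85 m/s

Stall occurs when L = W at CL,max. W = mg = 290000 × 9.81 = 2.845×10^6 N.
V_stall = √(2W/(ρ·S·CL,max)) = √(2 × 2.845×10^6 / (0.999 × 428 × 1.84))
V_stall = √7232 = 85 m/s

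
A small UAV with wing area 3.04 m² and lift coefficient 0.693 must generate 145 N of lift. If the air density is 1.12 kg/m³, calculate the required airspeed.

L = ½ρv²S·CL ⇒ v = √(2L/(ρ·S·CL))
v = √(2 × 145 / (1.12 × 3.04 × 0.693)) = √122.9 = 11.1 m/s

v = 11.1 m/s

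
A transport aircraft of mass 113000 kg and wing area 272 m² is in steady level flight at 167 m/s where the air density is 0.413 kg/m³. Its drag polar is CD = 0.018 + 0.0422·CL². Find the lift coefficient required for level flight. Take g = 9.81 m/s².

CL = 0.708

In steady level flight, lift balances weight: W = mg = 113000 × 9.81 = 1.1085×10^6 N.
q = ½ρv² = ½ × 0.413 × 167² = 5759 Pa.
CL = W/(q·S) = 1.1085×10^6 / (5759 × 272) = 0.7077.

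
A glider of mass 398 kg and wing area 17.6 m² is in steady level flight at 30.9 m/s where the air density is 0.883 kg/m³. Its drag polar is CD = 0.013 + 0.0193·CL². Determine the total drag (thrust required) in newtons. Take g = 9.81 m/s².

D = 136 N

Level flight ⇒ L = W = m·g = 398 × 9.81 = 3904.4 N.
q = ½ρv² = ½ × 0.883 × 30.9² = 421.5 Pa.
CL = 2W/(ρv²S) = 2×3904.4/(0.883×30.9²×17.6) = 0.5262.
CD = 0.013 + 0.0193 × 0.5262² = 0.01834.
D = q·S·CD = 421.5 × 17.6 × 0.01834 = 136.1 N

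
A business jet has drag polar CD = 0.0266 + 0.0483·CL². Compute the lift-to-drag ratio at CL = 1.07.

CD = 0.0266 + 0.0483 × 1.07² = 0.0819
L/D = CL/CD = 1.07 / 0.0819 = 13.1

L/D = 13.1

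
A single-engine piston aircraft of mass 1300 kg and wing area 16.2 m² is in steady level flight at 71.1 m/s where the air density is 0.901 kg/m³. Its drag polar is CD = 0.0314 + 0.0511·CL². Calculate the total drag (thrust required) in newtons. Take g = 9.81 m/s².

In steady level flight, lift balances weight: W = mg = 1300 × 9.81 = 12753 N.
Dynamic pressure q = 0.5 × 0.901 × 71.1² = 2277 Pa.
Required CL = L/(qS) = 12753/(2277·16.2) = 0.3457.
CD = 0.0314 + 0.0511 × 0.3457² = 0.03751.
D = q·S·CD = 2277 × 16.2 × 0.03751 = 1384 N

D = 1380 N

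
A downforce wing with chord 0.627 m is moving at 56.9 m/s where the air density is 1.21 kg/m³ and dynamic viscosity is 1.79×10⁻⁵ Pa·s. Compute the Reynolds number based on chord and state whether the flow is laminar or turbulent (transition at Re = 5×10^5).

Re = 2.41×10^6 (turbulent)

Re = ρ·v·c/μ = 1.21 × 56.9 × 0.627 / (1.79×10⁻⁵) = 2.41×10^6
Since 2.41×10^6 > 5×10^5, the flow is turbulent.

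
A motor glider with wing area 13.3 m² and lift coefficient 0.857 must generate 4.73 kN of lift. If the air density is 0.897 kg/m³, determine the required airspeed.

v = 30.4 m/s

L = ½ρv²S·CL ⇒ v = √(2L/(ρ·S·CL))
v = √(2 × 4730 / (0.897 × 13.3 × 0.857)) = √925.3 = 30.4 m/s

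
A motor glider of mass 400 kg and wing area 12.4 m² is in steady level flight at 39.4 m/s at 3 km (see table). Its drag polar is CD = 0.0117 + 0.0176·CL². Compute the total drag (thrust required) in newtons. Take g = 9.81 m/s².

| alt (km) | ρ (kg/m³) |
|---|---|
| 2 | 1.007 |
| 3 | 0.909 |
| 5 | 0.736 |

D = 133 N

At 3 km, from the table: ρ = 0.909 kg/m³.
In steady level flight, lift balances weight: W = mg = 400 × 9.81 = 3924 N.
q = ½ρv² = ½ × 0.909 × 39.4² = 705.5 Pa.
CL = 2W/(ρv²S) = 2×3924/(0.909×39.4²×12.4) = 0.4485.
CD = 0.0117 + 0.0176 × 0.4485² = 0.01524.
D = q·S·CD = 705.5 × 12.4 × 0.01524 = 133.3 N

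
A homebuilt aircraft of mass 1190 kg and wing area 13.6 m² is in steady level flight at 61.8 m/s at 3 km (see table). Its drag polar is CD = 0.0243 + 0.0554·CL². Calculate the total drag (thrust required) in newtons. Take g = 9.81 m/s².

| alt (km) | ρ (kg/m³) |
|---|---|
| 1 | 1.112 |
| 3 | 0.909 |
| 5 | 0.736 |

At 3 km, from the table: ρ = 0.909 kg/m³.
Weight W = mg = 1190 × 9.81 = 11674 N; in level flight L = W.
q = ½ρv² = ½ × 0.909 × 61.8² = 1736 Pa.
CL = W/(q·S) = 11674 / (1736 × 13.6) = 0.4945.
CD = 0.0243 + 0.0554 × 0.4945² = 0.03785.
D = q·S·CD = 1736 × 13.6 × 0.03785 = 893.5 N

D = 893 N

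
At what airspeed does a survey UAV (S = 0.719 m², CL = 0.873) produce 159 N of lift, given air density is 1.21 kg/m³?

L = ½ρv²S·CL ⇒ v = √(2L/(ρ·S·CL))
v = √(2 × 159 / (1.21 × 0.719 × 0.873)) = √418.7 = 20.5 m/s

v = 20.5 m/s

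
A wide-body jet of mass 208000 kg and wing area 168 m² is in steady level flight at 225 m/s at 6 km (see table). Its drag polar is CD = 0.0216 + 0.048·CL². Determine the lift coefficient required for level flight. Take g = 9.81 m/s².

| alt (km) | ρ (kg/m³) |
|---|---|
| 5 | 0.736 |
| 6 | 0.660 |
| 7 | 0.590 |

At 6 km, from the table: ρ = 0.660 kg/m³.
Level flight ⇒ L = W = m·g = 208000 × 9.81 = 2.0405×10^6 N.
q = ½ρv² = ½ × 0.66 × 225² = 16710 Pa.
CL = 2W/(ρv²S) = 2×2.0405×10^6/(0.66×225²×168) = 0.727.

CL = 0.727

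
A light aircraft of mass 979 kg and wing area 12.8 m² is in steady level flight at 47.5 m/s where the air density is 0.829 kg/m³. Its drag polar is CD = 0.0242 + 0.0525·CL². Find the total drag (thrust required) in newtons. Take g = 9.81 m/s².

D = 694 N

Level flight ⇒ L = W = m·g = 979 × 9.81 = 9604 N.
Dynamic pressure q = 0.5 × 0.829 × 47.5² = 935.2 Pa.
CL = W/(q·S) = 9604 / (935.2 × 12.8) = 0.8023.
CD = 0.0242 + 0.0525 × 0.8023² = 0.05799.
D = q·S·CD = 935.2 × 12.8 × 0.05799 = 694.2 N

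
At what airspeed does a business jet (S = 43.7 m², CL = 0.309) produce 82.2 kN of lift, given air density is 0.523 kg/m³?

L = ½ρv²S·CL ⇒ v = √(2L/(ρ·S·CL))
v = √(2 × 82200 / (0.523 × 43.7 × 0.309)) = √23280 = 153 m/s

v = 153 m/s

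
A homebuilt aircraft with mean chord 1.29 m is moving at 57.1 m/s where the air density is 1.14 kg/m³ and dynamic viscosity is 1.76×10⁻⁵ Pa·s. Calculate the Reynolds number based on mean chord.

Re = ρ·v·c/μ = 1.14 × 57.1 × 1.29 / (1.76×10⁻⁵) = 4.77×10^6

Re = 4.77×10^6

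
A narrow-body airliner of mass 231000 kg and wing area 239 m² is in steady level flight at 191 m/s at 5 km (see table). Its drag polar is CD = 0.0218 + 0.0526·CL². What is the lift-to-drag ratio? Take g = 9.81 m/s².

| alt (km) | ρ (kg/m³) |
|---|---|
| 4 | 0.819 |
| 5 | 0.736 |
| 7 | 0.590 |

At 5 km, from the table: ρ = 0.736 kg/m³.
Level flight ⇒ L = W = m·g = 231000 × 9.81 = 2.2661×10^6 N.
q = ½ρv² = ½ × 0.736 × 191² = 13430 Pa.
Required CL = L/(qS) = 2.2661×10^6/(13430·239) = 0.7063.
CD = 0.0218 + 0.0526 × 0.7063² = 0.04804.
L/D = CL/CD = 0.7063 / 0.04804 = 14.7

L/D = 14.7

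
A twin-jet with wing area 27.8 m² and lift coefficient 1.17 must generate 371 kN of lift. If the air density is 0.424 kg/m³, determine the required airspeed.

L = ½ρv²S·CL ⇒ v = √(2L/(ρ·S·CL))
v = √(2 × 3.71×10^5 / (0.424 × 27.8 × 1.17)) = √53800 = 232 m/s

v = 232 m/s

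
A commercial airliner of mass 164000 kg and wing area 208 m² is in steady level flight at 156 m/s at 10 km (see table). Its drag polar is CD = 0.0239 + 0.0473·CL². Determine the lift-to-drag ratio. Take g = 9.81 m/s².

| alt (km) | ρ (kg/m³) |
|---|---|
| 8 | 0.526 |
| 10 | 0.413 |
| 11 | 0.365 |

L/D = 11.3

At 10 km, from the table: ρ = 0.413 kg/m³.
Level flight ⇒ L = W = m·g = 164000 × 9.81 = 1.6088×10^6 N.
Dynamic pressure q = 0.5 × 0.413 × 156² = 5025 Pa.
CL = W/(q·S) = 1.6088×10^6 / (5025 × 208) = 1.539.
CD = 0.0239 + 0.0473 × 1.539² = 0.136.
L/D = CL/CD = 1.539 / 0.136 = 11.3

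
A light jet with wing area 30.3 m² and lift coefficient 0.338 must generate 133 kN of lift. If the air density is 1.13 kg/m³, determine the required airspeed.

L = ½ρv²S·CL ⇒ v = √(2L/(ρ·S·CL))
v = √(2 × 1.33×10^5 / (1.13 × 30.3 × 0.338)) = √22980 = 152 m/s

v = 152 m/s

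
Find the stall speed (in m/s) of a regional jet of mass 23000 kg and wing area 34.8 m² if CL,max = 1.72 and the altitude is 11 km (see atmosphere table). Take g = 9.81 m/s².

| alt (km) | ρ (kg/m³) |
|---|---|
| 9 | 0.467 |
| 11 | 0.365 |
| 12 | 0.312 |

At 11 km, from the table: ρ = 0.365 kg/m³.
Stall occurs when L = W at CL,max. W = mg = 23000 × 9.81 = 2.256×10^5 N.
V_stall = √(2W/(ρ·S·CL,max)) = √(2 × 2.256×10^5 / (0.365 × 34.8 × 1.72))
V_stall = √20660 = 144 m/s

V_stall = 144 m/s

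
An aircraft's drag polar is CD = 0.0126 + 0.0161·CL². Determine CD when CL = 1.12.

CD = 0.0328

CD = 0.0126 + 0.0161 × 1.12² = 0.0126 + 0.0202 = 0.0328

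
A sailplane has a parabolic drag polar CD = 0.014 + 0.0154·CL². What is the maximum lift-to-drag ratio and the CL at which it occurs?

For CD = CD0 + K·CL², (L/D)max occurs at CL* = √(CD0/K) and equals 1/(2√(K·CD0)).
(L/D)max = 1/(2√(0.0154 × 0.014)) = 1/(2 × 0.01468) = 34.1
CL* = √(0.014/0.0154) = 0.953

(L/D)max = 34.1, at CL = 0.953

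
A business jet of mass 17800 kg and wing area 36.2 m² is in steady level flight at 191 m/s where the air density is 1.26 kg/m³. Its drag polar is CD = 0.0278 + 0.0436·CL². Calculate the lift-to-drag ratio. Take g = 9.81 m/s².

L/D = 7.06

Weight W = mg = 17800 × 9.81 = 1.7462×10^5 N; in level flight L = W.
q = ½ρv² = ½ × 1.26 × 191² = 22980 Pa.
CL = W/(q·S) = 1.7462×10^5 / (22980 × 36.2) = 0.2099.
CD = 0.0278 + 0.0436 × 0.2099² = 0.02972.
L/D = CL/CD = 0.2099 / 0.02972 = 7.06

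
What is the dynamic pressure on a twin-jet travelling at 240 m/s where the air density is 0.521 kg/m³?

q = ½ρv² = ½ × 0.521 × 240² = 15000 Pa

q = 15000 Pa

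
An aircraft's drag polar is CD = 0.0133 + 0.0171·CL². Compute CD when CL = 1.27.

CD = 0.0409

CD = 0.0133 + 0.0171 × 1.27² = 0.0133 + 0.02758 = 0.0409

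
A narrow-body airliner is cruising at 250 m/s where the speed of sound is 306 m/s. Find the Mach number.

M = 0.817

M = v/a = 250 / 306 = 0.817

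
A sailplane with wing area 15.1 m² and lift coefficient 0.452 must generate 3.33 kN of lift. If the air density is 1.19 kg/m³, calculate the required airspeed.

L = ½ρv²S·CL ⇒ v = √(2L/(ρ·S·CL))
v = √(2 × 3330 / (1.19 × 15.1 × 0.452)) = √820 = 28.6 m/s

v = 28.6 m/s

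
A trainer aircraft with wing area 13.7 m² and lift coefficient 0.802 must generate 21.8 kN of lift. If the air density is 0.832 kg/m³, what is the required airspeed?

L = ½ρv²S·CL ⇒ v = √(2L/(ρ·S·CL))
v = √(2 × 21800 / (0.832 × 13.7 × 0.802)) = √4769 = 69.1 m/s

v = 69.1 m/s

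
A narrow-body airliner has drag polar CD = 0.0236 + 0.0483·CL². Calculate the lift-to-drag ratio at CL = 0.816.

L/D = 14.6

CD = 0.0236 + 0.0483 × 0.816² = 0.05576
L/D = CL/CD = 0.816 / 0.05576 = 14.6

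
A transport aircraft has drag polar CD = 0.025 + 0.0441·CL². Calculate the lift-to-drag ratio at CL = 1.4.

L/D = 12.6

CD = 0.025 + 0.0441 × 1.4² = 0.1114
L/D = CL/CD = 1.4 / 0.1114 = 12.6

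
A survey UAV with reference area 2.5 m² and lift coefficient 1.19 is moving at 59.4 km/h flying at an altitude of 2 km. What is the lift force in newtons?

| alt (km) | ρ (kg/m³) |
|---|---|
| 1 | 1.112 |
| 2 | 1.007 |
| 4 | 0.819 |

L = 408 N

At 2 km, from the table: ρ = 1.007 kg/m³.
Convert speed: v = 59.4 km/h ÷ 3.6 = 16.5 m/s.
Dynamic pressure q = ½ρv² = ½ × 1.007 × 16.5² = 137.1 Pa.
L = q·S·CL = 137.1 × 2.5 × 1.19 = 408 N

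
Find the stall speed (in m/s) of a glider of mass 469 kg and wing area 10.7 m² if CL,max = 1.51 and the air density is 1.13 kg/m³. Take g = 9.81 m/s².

At stall, lift equals weight: L = W = m·g = 469 × 9.81 = 4601 N.
From L = ½ρV²S·CL,max = W: V_stall = √(2W/(ρSCL,max)) = √(2·4601/(1.13·10.7·1.51))
V_stall = √504 = 22.4 m/s

V_stall = 22.4 m/s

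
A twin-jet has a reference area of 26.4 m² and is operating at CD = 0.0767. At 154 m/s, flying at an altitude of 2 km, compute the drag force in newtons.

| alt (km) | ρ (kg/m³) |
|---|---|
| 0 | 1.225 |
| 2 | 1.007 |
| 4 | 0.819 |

D = 24200 N

At 2 km, from the table: ρ = 1.007 kg/m³.
D = ½ρv²S·CD = ½ × 1.007 × 154² × 26.4 × 0.0767 = 24200 N ≈ 24.2 kN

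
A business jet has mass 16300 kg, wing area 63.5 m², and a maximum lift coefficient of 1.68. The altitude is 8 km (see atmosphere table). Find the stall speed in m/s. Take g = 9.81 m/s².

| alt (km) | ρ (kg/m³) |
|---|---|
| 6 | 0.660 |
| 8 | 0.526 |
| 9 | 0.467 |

V_stall = 75.5 m/s

At 8 km, from the table: ρ = 0.526 kg/m³.
At stall, lift equals weight: L = W = m·g = 16300 × 9.81 = 1.599×10^5 N.
From L = ½ρV²S·CL,max = W: V_stall = √(2W/(ρSCL,max)) = √(2·1.599×10^5/(0.526·63.5·1.68))
V_stall = √5699 = 75.5 m/s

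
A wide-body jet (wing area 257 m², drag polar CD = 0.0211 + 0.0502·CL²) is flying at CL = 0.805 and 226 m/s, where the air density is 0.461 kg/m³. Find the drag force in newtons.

CD = 0.0211 + 0.0502 × 0.805² = 0.05363
D = ½ρv²S·CD = ½ × 0.461 × 226² × 257 × 0.05363 = 1.62×10^5 N

D = 1.62×10^5 N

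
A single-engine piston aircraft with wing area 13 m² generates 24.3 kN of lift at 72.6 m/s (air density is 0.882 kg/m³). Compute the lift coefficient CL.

CL = 0.804

From L = ½ρv²S·CL, rearranging gives CL = 2L/(ρv²S).
CL = 2 × 24300 / (0.882 × 72.6² × 13) = 0.804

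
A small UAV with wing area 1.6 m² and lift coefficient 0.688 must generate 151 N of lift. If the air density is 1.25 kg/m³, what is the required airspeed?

L = ½ρv²S·CL ⇒ v = √(2L/(ρ·S·CL))
v = √(2 × 151 / (1.25 × 1.6 × 0.688)) = √219.5 = 14.8 m/s

v = 14.8 m/s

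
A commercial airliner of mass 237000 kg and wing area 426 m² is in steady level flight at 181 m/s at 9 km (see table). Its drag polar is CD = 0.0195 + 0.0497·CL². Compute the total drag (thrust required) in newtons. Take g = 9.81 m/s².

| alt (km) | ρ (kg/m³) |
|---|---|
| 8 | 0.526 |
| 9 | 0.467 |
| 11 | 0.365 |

D = 1.46×10^5 N

At 9 km, from the table: ρ = 0.467 kg/m³.
In steady level flight, lift balances weight: W = mg = 237000 × 9.81 = 2.325×10^6 N.
Dynamic pressure q = 0.5 × 0.467 × 181² = 7650 Pa.
CL = W/(q·S) = 2.325×10^6 / (7650 × 426) = 0.7135.
CD = 0.0195 + 0.0497 × 0.7135² = 0.0448.
D = q·S·CD = 7650 × 426 × 0.0448 = 1.46×10^5 N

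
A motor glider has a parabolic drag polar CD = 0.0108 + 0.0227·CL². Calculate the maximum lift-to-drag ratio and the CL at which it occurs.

(L/D)max = 31.9, at CL = 0.69

For CD = CD0 + K·CL², (L/D)max occurs at CL* = √(CD0/K) and equals 1/(2√(K·CD0)).
(L/D)max = 1/(2√(0.0227 × 0.0108)) = 1/(2 × 0.01566) = 31.9
CL* = √(0.0108/0.0227) = 0.69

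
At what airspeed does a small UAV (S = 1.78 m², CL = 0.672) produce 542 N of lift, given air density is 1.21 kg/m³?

L = ½ρv²S·CL ⇒ v = √(2L/(ρ·S·CL))
v = √(2 × 542 / (1.21 × 1.78 × 0.672)) = √749 = 27.4 m/s

v = 27.4 m/s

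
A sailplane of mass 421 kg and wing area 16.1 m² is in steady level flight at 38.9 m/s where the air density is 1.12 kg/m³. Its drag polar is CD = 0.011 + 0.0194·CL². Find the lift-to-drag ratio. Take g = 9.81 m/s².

In steady level flight, lift balances weight: W = mg = 421 × 9.81 = 4130 N.
Dynamic pressure q = 0.5 × 1.12 × 38.9² = 847.4 Pa.
Required CL = L/(qS) = 4130/(847.4·16.1) = 0.3027.
CD = 0.011 + 0.0194 × 0.3027² = 0.01278.
L/D = CL/CD = 0.3027 / 0.01278 = 23.7

L/D = 23.7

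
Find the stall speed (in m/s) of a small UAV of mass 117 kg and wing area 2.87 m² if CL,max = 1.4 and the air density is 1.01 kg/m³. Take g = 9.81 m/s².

Stall occurs when L = W at CL,max. W = mg = 117 × 9.81 = 1148 N.
From L = ½ρV²S·CL,max = W: V_stall = √(2W/(ρSCL,max)) = √(2·1148/(1.01·2.87·1.4))
V_stall = √565.7 = 23.8 m/s

V_stall = 23.8 m/s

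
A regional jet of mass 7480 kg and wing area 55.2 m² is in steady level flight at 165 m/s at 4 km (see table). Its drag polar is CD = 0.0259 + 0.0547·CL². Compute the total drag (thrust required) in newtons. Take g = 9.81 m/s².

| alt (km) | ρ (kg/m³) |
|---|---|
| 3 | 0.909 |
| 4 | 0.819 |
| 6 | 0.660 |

At 4 km, from the table: ρ = 0.819 kg/m³.
Level flight ⇒ L = W = m·g = 7480 × 9.81 = 73379 N.
Dynamic pressure q = 0.5 × 0.819 × 165² = 11150 Pa.
CL = 2W/(ρv²S) = 2×73379/(0.819×165²×55.2) = 0.1192.
CD = 0.0259 + 0.0547 × 0.1192² = 0.02668.
D = q·S·CD = 11150 × 55.2 × 0.02668 = 16420 N

D = 16400 N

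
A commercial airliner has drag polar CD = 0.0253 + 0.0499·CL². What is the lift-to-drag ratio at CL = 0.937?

L/D = 13.6

CD = 0.0253 + 0.0499 × 0.937² = 0.06911
L/D = CL/CD = 0.937 / 0.06911 = 13.6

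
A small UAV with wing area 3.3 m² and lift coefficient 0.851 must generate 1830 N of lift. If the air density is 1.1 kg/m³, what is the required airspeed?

v = 34.4 m/s

L = ½ρv²S·CL ⇒ v = √(2L/(ρ·S·CL))
v = √(2 × 1830 / (1.1 × 3.3 × 0.851)) = √1185 = 34.4 m/s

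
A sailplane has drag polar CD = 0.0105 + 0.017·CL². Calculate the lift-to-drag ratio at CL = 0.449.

L/D = 32.2

CD = 0.0105 + 0.017 × 0.449² = 0.01393
L/D = CL/CD = 0.449 / 0.01393 = 32.2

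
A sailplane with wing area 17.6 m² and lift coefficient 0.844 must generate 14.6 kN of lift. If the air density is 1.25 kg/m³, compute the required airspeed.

L = ½ρv²S·CL ⇒ v = √(2L/(ρ·S·CL))
v = √(2 × 14600 / (1.25 × 17.6 × 0.844)) = √1573 = 39.7 m/s

v = 39.7 m/s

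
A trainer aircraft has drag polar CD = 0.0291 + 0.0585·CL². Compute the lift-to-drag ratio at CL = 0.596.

CD = 0.0291 + 0.0585 × 0.596² = 0.04988
L/D = CL/CD = 0.596 / 0.04988 = 11.9

L/D = 11.9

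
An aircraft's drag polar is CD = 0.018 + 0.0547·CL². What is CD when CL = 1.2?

CD = 0.018 + 0.0547 × 1.2² = 0.018 + 0.07877 = 0.0968

CD = 0.0968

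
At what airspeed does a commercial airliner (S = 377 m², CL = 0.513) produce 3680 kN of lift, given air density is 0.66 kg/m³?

L = ½ρv²S·CL ⇒ v = √(2L/(ρ·S·CL))
v = √(2 × 3.68×10^6 / (0.66 × 377 × 0.513)) = √57660 = 240 m/s

v = 240 m/s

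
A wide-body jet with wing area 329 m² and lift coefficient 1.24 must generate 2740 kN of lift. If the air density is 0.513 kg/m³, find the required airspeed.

v = 162 m/s

L = ½ρv²S·CL ⇒ v = √(2L/(ρ·S·CL))
v = √(2 × 2.74×10^6 / (0.513 × 329 × 1.24)) = √26180 = 162 m/s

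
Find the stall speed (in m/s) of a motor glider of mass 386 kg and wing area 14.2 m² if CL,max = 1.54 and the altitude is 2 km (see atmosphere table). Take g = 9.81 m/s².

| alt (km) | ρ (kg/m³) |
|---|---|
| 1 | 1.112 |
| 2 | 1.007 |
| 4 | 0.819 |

V_stall = 18.5 m/s

At 2 km, from the table: ρ = 1.007 kg/m³.
Stall occurs when L = W at CL,max. W = mg = 386 × 9.81 = 3787 N.
V_stall = √(2W/(ρ·S·CL,max)) = √(2 × 3787 / (1.007 × 14.2 × 1.54))
V_stall = √343.9 = 18.5 m/s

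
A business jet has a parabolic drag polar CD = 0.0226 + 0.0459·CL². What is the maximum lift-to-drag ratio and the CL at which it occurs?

For CD = CD0 + K·CL², (L/D)max occurs at CL* = √(CD0/K) and equals 1/(2√(K·CD0)).
(L/D)max = 1/(2√(0.0459 × 0.0226)) = 1/(2 × 0.03221) = 15.5
CL* = √(0.0226/0.0459) = 0.702

(L/D)max = 15.5, at CL = 0.702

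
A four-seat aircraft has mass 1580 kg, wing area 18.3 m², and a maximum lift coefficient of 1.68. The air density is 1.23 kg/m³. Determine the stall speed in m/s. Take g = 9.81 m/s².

V_stall = 28.6 m/s

Weight W = mg = 1580 × 9.81 = 15500 N.
From L = ½ρV²S·CL,max = W: V_stall = √(2W/(ρSCL,max)) = √(2·15500/(1.23·18.3·1.68))
V_stall = √819.8 = 28.6 m/s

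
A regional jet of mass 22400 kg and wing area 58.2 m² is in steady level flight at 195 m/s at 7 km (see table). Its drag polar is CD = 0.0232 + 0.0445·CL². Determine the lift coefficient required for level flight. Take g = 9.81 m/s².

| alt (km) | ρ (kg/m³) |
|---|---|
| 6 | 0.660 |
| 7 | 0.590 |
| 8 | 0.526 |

CL = 0.337

At 7 km, from the table: ρ = 0.590 kg/m³.
Level flight ⇒ L = W = m·g = 22400 × 9.81 = 2.1974×10^5 N.
q = ½ρv² = ½ × 0.59 × 195² = 11220 Pa.
Required CL = L/(qS) = 2.1974×10^5/(11220·58.2) = 0.3366.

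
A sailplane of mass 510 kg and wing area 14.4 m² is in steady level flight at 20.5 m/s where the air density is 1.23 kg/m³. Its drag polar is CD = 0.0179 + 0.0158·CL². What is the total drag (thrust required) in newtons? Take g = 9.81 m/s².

In steady level flight, lift balances weight: W = mg = 510 × 9.81 = 5003.1 N.
Dynamic pressure q = 0.5 × 1.23 × 20.5² = 258.5 Pa.
CL = W/(q·S) = 5003.1 / (258.5 × 14.4) = 1.344.
CD = 0.0179 + 0.0158 × 1.344² = 0.04645.
D = q·S·CD = 258.5 × 14.4 × 0.04645 = 172.9 N

D = 173 N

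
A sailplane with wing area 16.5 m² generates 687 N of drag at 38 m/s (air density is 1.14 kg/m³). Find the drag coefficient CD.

CD = 0.0506

From D = ½ρv²S·CD, rearranging gives CD = 2D/(ρv²S).
CD = 2 × 687 / (1.14 × 38² × 16.5) = 0.0506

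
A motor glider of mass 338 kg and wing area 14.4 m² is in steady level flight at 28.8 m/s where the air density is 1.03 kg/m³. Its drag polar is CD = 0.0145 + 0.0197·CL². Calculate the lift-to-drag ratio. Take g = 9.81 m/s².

L/D = 26.7

Level flight ⇒ L = W = m·g = 338 × 9.81 = 3315.8 N.
Dynamic pressure q = 0.5 × 1.03 × 28.8² = 427.2 Pa.
CL = 2W/(ρv²S) = 2×3315.8/(1.03×28.8²×14.4) = 0.5391.
CD = 0.0145 + 0.0197 × 0.5391² = 0.02022.
L/D = CL/CD = 0.5391 / 0.02022 = 26.7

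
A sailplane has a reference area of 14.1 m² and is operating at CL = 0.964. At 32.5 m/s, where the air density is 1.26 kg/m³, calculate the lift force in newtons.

L = ½ρv²S·CL = ½ × 1.26 × 32.5² × 14.1 × 0.964 = 9040 N ≈ 9.04 kN

L = 9040 N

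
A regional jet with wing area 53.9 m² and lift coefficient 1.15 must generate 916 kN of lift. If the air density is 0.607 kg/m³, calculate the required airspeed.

L = ½ρv²S·CL ⇒ v = √(2L/(ρ·S·CL))
v = √(2 × 9.16×10^5 / (0.607 × 53.9 × 1.15)) = √48690 = 221 m/s

v = 221 m/s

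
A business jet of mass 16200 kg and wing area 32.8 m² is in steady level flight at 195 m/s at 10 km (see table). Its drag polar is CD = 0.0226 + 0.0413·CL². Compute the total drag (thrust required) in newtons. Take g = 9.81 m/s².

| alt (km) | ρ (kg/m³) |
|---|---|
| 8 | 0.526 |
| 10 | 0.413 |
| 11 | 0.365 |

D = 9870 N

At 10 km, from the table: ρ = 0.413 kg/m³.
Weight W = mg = 16200 × 9.81 = 1.5892×10^5 N; in level flight L = W.
Dynamic pressure q = 0.5 × 0.413 × 195² = 7852 Pa.
CL = 2W/(ρv²S) = 2×1.5892×10^5/(0.413×195²×32.8) = 0.6171.
CD = 0.0226 + 0.0413 × 0.6171² = 0.03833.
D = q·S·CD = 7852 × 32.8 × 0.03833 = 9871 N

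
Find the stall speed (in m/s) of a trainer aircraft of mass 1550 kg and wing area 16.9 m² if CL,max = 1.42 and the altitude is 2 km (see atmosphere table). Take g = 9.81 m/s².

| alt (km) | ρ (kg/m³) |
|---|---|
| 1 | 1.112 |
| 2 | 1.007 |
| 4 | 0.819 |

At 2 km, from the table: ρ = 1.007 kg/m³.
At stall, lift equals weight: L = W = m·g = 1550 × 9.81 = 15210 N.
V_stall = √(2W/(ρ·S·CL,max)) = √(2 × 15210 / (1.007 × 16.9 × 1.42))
V_stall = √1258 = 35.5 m/s

V_stall = 35.5 m/s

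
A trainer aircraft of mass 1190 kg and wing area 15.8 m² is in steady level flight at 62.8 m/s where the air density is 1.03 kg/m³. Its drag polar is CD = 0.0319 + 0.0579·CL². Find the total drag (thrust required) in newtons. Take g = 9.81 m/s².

Level flight ⇒ L = W = m·g = 1190 × 9.81 = 11674 N.
Dynamic pressure q = 0.5 × 1.03 × 62.8² = 2031 Pa.
CL = 2W/(ρv²S) = 2×11674/(1.03×62.8²×15.8) = 0.3638.
CD = 0.0319 + 0.0579 × 0.3638² = 0.03956.
D = q·S·CD = 2031 × 15.8 × 0.03956 = 1270 N

D = 1270 N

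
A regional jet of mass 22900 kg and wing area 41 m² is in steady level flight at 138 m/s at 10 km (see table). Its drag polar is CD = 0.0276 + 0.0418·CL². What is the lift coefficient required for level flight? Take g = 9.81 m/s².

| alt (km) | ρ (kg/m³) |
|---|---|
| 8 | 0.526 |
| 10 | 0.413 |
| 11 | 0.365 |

At 10 km, from the table: ρ = 0.413 kg/m³.
Level flight ⇒ L = W = m·g = 22900 × 9.81 = 2.2465×10^5 N.
q = ½ρv² = ½ × 0.413 × 138² = 3933 Pa.
Required CL = L/(qS) = 2.2465×10^5/(3933·41) = 1.393.

CL = 1.39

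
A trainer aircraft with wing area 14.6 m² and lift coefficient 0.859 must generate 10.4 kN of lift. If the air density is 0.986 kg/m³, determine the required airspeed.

L = ½ρv²S·CL ⇒ v = √(2L/(ρ·S·CL))
v = √(2 × 10400 / (0.986 × 14.6 × 0.859)) = √1682 = 41 m/s

v = 41 m/s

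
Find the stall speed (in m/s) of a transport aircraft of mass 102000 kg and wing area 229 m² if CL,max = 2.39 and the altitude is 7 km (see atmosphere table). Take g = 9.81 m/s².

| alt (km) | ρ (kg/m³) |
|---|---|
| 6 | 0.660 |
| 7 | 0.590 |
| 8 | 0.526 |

V_stall = 78.7 m/s

At 7 km, from the table: ρ = 0.590 kg/m³.
At stall, lift equals weight: L = W = m·g = 102000 × 9.81 = 1.001×10^6 N.
From L = ½ρV²S·CL,max = W: V_stall = √(2W/(ρSCL,max)) = √(2·1.001×10^6/(0.59·229·2.39))
V_stall = √6197 = 78.7 m/s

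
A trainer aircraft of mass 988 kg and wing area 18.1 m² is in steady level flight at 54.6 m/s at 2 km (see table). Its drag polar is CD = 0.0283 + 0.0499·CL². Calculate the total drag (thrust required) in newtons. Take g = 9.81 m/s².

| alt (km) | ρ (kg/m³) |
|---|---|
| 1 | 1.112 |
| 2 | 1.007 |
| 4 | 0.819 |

D = 941 N

At 2 km, from the table: ρ = 1.007 kg/m³.
Level flight ⇒ L = W = m·g = 988 × 9.81 = 9692.3 N.
q = ½ρv² = ½ × 1.007 × 54.6² = 1501 Pa.
CL = W/(q·S) = 9692.3 / (1501 × 18.1) = 0.3567.
CD = 0.0283 + 0.0499 × 0.3567² = 0.03465.
D = q·S·CD = 1501 × 18.1 × 0.03465 = 941.4 N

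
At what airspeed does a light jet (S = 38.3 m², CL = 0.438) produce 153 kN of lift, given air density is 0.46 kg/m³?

L = ½ρv²S·CL ⇒ v = √(2L/(ρ·S·CL))
v = √(2 × 1.53×10^5 / (0.46 × 38.3 × 0.438)) = √39650 = 199 m/s

v = 199 m/s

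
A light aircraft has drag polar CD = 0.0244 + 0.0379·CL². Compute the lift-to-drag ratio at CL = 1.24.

CD = 0.0244 + 0.0379 × 1.24² = 0.08268
L/D = CL/CD = 1.24 / 0.08268 = 15

L/D = 15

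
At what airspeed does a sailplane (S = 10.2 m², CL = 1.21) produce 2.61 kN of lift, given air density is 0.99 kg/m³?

v = 20.7 m/s

L = ½ρv²S·CL ⇒ v = √(2L/(ρ·S·CL))
v = √(2 × 2610 / (0.99 × 10.2 × 1.21)) = √427.2 = 20.7 m/s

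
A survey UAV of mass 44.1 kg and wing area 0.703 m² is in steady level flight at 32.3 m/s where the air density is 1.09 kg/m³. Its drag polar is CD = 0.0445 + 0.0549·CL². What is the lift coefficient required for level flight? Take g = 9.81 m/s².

CL = 1.08

In steady level flight, lift balances weight: W = mg = 44.1 × 9.81 = 432.62 N.
Dynamic pressure q = 0.5 × 1.09 × 32.3² = 568.6 Pa.
Required CL = L/(qS) = 432.62/(568.6·0.703) = 1.082.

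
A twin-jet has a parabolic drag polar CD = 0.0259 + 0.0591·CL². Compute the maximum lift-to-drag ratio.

For CD = CD0 + K·CL², (L/D)max occurs at CL* = √(CD0/K) and equals 1/(2√(K·CD0)).
(L/D)max = 1/(2√(0.0591 × 0.0259)) = 1/(2 × 0.03912) = 12.8

(L/D)max = 12.8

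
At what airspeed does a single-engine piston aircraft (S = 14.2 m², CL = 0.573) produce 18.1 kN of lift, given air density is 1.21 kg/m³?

v = 60.6 m/s

L = ½ρv²S·CL ⇒ v = √(2L/(ρ·S·CL))
v = √(2 × 18100 / (1.21 × 14.2 × 0.573)) = √3677 = 60.6 m/s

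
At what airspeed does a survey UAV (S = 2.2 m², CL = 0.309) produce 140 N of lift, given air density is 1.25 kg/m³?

v = 18.2 m/s

L = ½ρv²S·CL ⇒ v = √(2L/(ρ·S·CL))
v = √(2 × 140 / (1.25 × 2.2 × 0.309)) = √329.5 = 18.2 m/s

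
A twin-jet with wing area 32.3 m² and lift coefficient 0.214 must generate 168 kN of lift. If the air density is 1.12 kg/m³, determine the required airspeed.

L = ½ρv²S·CL ⇒ v = √(2L/(ρ·S·CL))
v = √(2 × 1.68×10^5 / (1.12 × 32.3 × 0.214)) = √43400 = 208 m/s

v = 208 m/s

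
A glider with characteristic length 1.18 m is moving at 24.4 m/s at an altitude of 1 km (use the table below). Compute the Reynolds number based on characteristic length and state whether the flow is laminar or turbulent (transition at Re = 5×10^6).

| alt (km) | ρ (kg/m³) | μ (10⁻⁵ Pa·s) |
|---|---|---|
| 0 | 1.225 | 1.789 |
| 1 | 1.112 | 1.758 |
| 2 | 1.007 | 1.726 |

Re = 1.82×10^6 (laminar)

At 1 km, from the table: ρ = 1.112 kg/m³, μ = 1.758×10⁻⁵ Pa·s.
Re = ρ·v·c/μ = 1.112 × 24.4 × 1.18 / (1.758×10⁻⁵) = 1.82×10^6
Since 1.82×10^6 < 5×10^6, the flow is laminar.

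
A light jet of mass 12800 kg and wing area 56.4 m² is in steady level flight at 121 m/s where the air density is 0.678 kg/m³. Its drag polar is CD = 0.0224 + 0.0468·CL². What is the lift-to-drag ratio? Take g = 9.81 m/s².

Level flight ⇒ L = W = m·g = 12800 × 9.81 = 1.2557×10^5 N.
q = ½ρv² = ½ × 0.678 × 121² = 4963 Pa.
CL = 2W/(ρv²S) = 2×1.2557×10^5/(0.678×121²×56.4) = 0.4486.
CD = 0.0224 + 0.0468 × 0.4486² = 0.03182.
L/D = CL/CD = 0.4486 / 0.03182 = 14.1

L/D = 14.1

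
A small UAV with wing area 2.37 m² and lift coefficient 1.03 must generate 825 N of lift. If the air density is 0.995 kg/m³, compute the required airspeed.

L = ½ρv²S·CL ⇒ v = √(2L/(ρ·S·CL))
v = √(2 × 825 / (0.995 × 2.37 × 1.03)) = √679.3 = 26.1 m/s

v = 26.1 m/s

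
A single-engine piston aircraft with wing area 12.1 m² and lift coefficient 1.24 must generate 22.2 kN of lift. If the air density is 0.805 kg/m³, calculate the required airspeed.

v = 60.6 m/s

L = ½ρv²S·CL ⇒ v = √(2L/(ρ·S·CL))
v = √(2 × 22200 / (0.805 × 12.1 × 1.24)) = √3676 = 60.6 m/s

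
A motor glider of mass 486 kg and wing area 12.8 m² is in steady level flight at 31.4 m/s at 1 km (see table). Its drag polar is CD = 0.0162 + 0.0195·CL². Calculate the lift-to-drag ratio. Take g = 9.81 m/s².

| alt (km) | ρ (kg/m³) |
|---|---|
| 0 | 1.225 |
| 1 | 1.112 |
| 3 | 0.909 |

L/D = 27

At 1 km, from the table: ρ = 1.112 kg/m³.
Weight W = mg = 486 × 9.81 = 4767.7 N; in level flight L = W.
Dynamic pressure q = 0.5 × 1.112 × 31.4² = 548.2 Pa.
Required CL = L/(qS) = 4767.7/(548.2·12.8) = 0.6795.
CD = 0.0162 + 0.0195 × 0.6795² = 0.0252.
L/D = CL/CD = 0.6795 / 0.0252 = 27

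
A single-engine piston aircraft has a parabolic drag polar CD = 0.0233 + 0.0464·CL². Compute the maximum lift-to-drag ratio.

For CD = CD0 + K·CL², (L/D)max occurs at CL* = √(CD0/K) and equals 1/(2√(K·CD0)).
(L/D)max = 1/(2√(0.0464 × 0.0233)) = 1/(2 × 0.03288) = 15.2

(L/D)max = 15.2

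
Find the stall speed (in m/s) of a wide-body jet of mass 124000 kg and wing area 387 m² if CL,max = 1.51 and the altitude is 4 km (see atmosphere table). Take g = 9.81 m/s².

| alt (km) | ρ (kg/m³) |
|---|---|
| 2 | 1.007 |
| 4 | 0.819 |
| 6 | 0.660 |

V_stall = 71.3 m/s

At 4 km, from the table: ρ = 0.819 kg/m³.
Weight W = mg = 124000 × 9.81 = 1.216×10^6 N.
From L = ½ρV²S·CL,max = W: V_stall = √(2W/(ρSCL,max)) = √(2·1.216×10^6/(0.819·387·1.51))
V_stall = √5083 = 71.3 m/s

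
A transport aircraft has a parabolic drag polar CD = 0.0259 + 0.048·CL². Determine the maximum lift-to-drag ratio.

For CD = CD0 + K·CL², (L/D)max occurs at CL* = √(CD0/K) and equals 1/(2√(K·CD0)).
(L/D)max = 1/(2√(0.048 × 0.0259)) = 1/(2 × 0.03526) = 14.2

(L/D)max = 14.2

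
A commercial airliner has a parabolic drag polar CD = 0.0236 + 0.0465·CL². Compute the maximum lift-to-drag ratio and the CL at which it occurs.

For CD = CD0 + K·CL², (L/D)max occurs at CL* = √(CD0/K) and equals 1/(2√(K·CD0)).
(L/D)max = 1/(2√(0.0465 × 0.0236)) = 1/(2 × 0.03313) = 15.1
CL* = √(0.0236/0.0465) = 0.712

(L/D)max = 15.1, at CL = 0.712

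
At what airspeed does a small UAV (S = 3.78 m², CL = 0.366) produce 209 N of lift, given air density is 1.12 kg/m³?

v = 16.4 m/s

L = ½ρv²S·CL ⇒ v = √(2L/(ρ·S·CL))
v = √(2 × 209 / (1.12 × 3.78 × 0.366)) = √269.8 = 16.4 m/s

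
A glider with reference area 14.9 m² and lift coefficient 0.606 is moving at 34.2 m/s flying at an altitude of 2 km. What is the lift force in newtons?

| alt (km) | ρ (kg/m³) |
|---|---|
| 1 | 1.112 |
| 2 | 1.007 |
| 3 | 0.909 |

At 2 km, from the table: ρ = 1.007 kg/m³.
L = ½ρv²S·CL = ½ × 1.007 × 34.2² × 14.9 × 0.606 = 5320 N ≈ 5.32 kN

L = 5320 N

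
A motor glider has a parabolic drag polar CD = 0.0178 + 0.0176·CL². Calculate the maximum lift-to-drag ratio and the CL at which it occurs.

(L/D)max = 28.2, at CL = 1.01

For CD = CD0 + K·CL², (L/D)max occurs at CL* = √(CD0/K) and equals 1/(2√(K·CD0)).
(L/D)max = 1/(2√(0.0176 × 0.0178)) = 1/(2 × 0.0177) = 28.2
CL* = √(0.0178/0.0176) = 1.01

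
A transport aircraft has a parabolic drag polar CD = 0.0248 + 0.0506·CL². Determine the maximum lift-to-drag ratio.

(L/D)max = 14.1

For CD = CD0 + K·CL², (L/D)max occurs at CL* = √(CD0/K) and equals 1/(2√(K·CD0)).
(L/D)max = 1/(2√(0.0506 × 0.0248)) = 1/(2 × 0.03542) = 14.1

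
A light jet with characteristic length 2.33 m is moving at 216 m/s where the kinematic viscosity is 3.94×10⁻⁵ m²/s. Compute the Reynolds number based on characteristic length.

Re = v·c/ν = 216 × 2.33 / (3.94×10⁻⁵) = 1.28×10^7

Re = 1.28×10^7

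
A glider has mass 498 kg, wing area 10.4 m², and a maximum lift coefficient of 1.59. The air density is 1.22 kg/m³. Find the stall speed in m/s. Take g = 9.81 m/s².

Stall occurs when L = W at CL,max. W = mg = 498 × 9.81 = 4885 N.
V_stall = √(2W/(ρ·S·CL,max)) = √(2 × 4885 / (1.22 × 10.4 × 1.59))
V_stall = √484.3 = 22 m/s

V_stall = 22 m/s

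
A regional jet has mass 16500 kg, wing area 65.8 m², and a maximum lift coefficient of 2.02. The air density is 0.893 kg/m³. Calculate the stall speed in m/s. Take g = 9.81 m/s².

Weight W = mg = 16500 × 9.81 = 1.619×10^5 N.
V_stall = √(2W/(ρ·S·CL,max)) = √(2 × 1.619×10^5 / (0.893 × 65.8 × 2.02))
V_stall = √2727 = 52.2 m/s

V_stall = 52.2 m/s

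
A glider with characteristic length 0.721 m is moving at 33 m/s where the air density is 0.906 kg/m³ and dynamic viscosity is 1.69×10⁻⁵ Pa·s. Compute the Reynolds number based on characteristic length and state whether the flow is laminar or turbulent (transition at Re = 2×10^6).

Re = 1.28×10^6 (laminar)

Re = ρ·v·c/μ = 0.906 × 33 × 0.721 / (1.69×10⁻⁵) = 1.28×10^6
Since 1.28×10^6 < 2×10^6, the flow is laminar.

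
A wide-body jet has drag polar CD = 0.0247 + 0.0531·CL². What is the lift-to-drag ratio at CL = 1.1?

L/D = 12.4

CD = 0.0247 + 0.0531 × 1.1² = 0.08895
L/D = CL/CD = 1.1 / 0.08895 = 12.4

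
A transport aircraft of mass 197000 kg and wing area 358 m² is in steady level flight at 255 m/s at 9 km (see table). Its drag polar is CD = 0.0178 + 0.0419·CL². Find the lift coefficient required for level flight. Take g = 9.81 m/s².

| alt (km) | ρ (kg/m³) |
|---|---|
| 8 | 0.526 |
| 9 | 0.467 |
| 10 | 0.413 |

At 9 km, from the table: ρ = 0.467 kg/m³.
In steady level flight, lift balances weight: W = mg = 197000 × 9.81 = 1.9326×10^6 N.
Dynamic pressure q = 0.5 × 0.467 × 255² = 15180 Pa.
CL = W/(q·S) = 1.9326×10^6 / (15180 × 358) = 0.3555.

CL = 0.356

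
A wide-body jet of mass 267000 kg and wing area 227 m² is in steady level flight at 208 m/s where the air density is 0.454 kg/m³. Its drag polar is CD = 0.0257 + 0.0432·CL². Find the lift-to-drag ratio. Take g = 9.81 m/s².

L/D = 13.8

Weight W = mg = 267000 × 9.81 = 2.6193×10^6 N; in level flight L = W.
Dynamic pressure q = 0.5 × 0.454 × 208² = 9821 Pa.
CL = W/(q·S) = 2.6193×10^6 / (9821 × 227) = 1.175.
CD = 0.0257 + 0.0432 × 1.175² = 0.08533.
L/D = CL/CD = 1.175 / 0.08533 = 13.8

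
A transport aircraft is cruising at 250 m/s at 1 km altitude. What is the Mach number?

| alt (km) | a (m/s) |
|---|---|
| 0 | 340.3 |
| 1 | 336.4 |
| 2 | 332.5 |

M = 0.743

At 1 km, from the table: a = 336.4 m/s.
M = v/a = 250 / 336.4 = 0.743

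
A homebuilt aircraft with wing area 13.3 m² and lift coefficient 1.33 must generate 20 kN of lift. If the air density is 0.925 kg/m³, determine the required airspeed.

v = 49.4 m/s

L = ½ρv²S·CL ⇒ v = √(2L/(ρ·S·CL))
v = √(2 × 20000 / (0.925 × 13.3 × 1.33)) = √2445 = 49.4 m/s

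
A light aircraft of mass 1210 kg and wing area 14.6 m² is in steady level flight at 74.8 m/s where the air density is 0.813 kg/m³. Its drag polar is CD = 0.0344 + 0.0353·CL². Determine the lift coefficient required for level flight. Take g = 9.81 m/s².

In steady level flight, lift balances weight: W = mg = 1210 × 9.81 = 11870 N.
Dynamic pressure q = 0.5 × 0.813 × 74.8² = 2274 Pa.
CL = 2W/(ρv²S) = 2×11870/(0.813×74.8²×14.6) = 0.3575.

CL = 0.357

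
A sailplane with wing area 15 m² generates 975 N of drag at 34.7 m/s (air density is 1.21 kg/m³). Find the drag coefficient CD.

CD = 0.0892

From D = ½ρv²S·CD, rearranging gives CD = 2D/(ρv²S).
CD = 2 × 975 / (1.21 × 34.7² × 15) = 0.0892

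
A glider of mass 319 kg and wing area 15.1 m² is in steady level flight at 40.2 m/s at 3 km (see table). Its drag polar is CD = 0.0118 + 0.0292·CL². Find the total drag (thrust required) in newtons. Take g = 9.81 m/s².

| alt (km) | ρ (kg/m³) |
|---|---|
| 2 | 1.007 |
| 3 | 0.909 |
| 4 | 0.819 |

At 3 km, from the table: ρ = 0.909 kg/m³.
Weight W = mg = 319 × 9.81 = 3129.4 N; in level flight L = W.
Dynamic pressure q = 0.5 × 0.909 × 40.2² = 734.5 Pa.
CL = W/(q·S) = 3129.4 / (734.5 × 15.1) = 0.2822.
CD = 0.0118 + 0.0292 × 0.2822² = 0.01412.
D = q·S·CD = 734.5 × 15.1 × 0.01412 = 156.7 N

D = 157 N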